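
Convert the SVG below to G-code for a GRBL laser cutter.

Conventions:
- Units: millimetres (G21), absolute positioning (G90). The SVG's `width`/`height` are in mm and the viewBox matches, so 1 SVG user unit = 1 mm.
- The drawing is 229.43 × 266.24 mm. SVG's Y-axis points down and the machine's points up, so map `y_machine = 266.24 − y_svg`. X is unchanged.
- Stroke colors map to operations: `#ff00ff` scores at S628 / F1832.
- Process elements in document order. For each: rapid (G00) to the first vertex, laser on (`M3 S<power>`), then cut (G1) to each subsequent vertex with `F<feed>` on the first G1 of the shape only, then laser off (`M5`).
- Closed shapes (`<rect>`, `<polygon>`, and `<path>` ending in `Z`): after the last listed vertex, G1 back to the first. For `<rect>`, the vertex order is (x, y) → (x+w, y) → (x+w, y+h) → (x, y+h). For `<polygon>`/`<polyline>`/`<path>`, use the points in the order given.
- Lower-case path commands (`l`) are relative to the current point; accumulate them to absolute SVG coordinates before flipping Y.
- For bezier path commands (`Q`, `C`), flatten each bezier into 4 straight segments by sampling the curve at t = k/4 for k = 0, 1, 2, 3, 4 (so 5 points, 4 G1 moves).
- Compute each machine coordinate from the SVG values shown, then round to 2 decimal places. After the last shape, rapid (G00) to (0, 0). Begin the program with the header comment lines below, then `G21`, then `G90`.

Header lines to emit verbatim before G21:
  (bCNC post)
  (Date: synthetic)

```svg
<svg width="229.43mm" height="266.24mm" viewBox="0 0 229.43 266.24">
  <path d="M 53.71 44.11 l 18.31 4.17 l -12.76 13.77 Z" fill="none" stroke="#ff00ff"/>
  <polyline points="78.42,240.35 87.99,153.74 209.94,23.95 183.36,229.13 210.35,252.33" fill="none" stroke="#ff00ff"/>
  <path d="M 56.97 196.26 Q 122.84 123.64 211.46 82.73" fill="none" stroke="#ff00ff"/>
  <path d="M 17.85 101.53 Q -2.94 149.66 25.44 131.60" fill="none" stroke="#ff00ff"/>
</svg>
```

viewBox `0 0 229.43 266.24` with mm width/height → 1 unit = 1 mm. Flip: y_m = 266.24 − y_svg.

**Shape 1** — `<path>` regular polygon, stroke `#ff00ff` → score (S628, F1832). Machine vertices: (53.71,222.13) → (72.02,217.96) → (59.26,204.19) → (53.71,222.13). Closed: final G1 returns to the first vertex.

**Shape 2** — `<polyline>` open polyline, stroke `#ff00ff` → score (S628, F1832). Machine vertices: (78.42,25.89) → (87.99,112.50) → (209.94,242.29) → (183.36,37.11) → (210.35,13.91). Open path.

**Shape 3** — `<path>` quadratic bezier, stroke `#ff00ff` → score (S628, F1832). Control points (SVG): P0=(56.97,196.26), P1=(122.84,123.64), P2=(211.46,82.73); sampled at t=k/4. Machine vertices: (56.97,69.98) → (91.33,104.31) → (128.53,134.67) → (168.57,161.07) → (211.46,183.51). Open path.

**Shape 4** — `<path>` quadratic bezier, stroke `#ff00ff` → score (S628, F1832). Control points (SVG): P0=(17.85,101.53), P1=(-2.94,149.66), P2=(25.44,131.60); sampled at t=k/4. Machine vertices: (17.85,164.71) → (10.53,144.78) → (9.35,133.13) → (14.32,129.75) → (25.44,134.64). Open path.

(bCNC post)
(Date: synthetic)
G21
G90
G00 X53.71 Y222.13
M3 S628
G1 X72.02 Y217.96 F1832
G1 X59.26 Y204.19
G1 X53.71 Y222.13
M5
G00 X78.42 Y25.89
M3 S628
G1 X87.99 Y112.50 F1832
G1 X209.94 Y242.29
G1 X183.36 Y37.11
G1 X210.35 Y13.91
M5
G00 X56.97 Y69.98
M3 S628
G1 X91.33 Y104.31 F1832
G1 X128.53 Y134.67
G1 X168.57 Y161.07
G1 X211.46 Y183.51
M5
G00 X17.85 Y164.71
M3 S628
G1 X10.53 Y144.78 F1832
G1 X9.35 Y133.13
G1 X14.32 Y129.75
G1 X25.44 Y134.64
M5
G00 X0.00 Y0.00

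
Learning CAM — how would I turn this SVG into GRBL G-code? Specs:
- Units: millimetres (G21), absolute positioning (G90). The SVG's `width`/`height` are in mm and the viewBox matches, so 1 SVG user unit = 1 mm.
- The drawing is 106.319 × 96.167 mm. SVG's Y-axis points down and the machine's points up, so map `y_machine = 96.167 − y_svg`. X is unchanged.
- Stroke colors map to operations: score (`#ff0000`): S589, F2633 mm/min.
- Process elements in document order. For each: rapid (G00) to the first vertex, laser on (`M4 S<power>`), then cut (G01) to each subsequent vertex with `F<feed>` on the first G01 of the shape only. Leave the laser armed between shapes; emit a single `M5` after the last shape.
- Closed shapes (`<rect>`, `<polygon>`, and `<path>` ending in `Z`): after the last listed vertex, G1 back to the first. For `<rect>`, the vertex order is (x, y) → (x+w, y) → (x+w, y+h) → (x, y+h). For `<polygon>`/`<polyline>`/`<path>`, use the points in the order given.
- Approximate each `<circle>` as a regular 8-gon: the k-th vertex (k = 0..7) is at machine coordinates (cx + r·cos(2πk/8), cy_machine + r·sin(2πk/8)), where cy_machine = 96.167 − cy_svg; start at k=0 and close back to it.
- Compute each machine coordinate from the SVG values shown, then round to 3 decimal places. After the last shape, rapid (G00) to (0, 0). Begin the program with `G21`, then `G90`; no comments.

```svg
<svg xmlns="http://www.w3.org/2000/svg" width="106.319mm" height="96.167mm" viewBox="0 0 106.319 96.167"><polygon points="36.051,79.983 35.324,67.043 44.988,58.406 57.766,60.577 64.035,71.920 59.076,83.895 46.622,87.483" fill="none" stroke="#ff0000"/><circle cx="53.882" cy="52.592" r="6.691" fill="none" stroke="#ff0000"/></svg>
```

Since the viewBox matches the mm dimensions, user units are millimetres directly. The only transform is the Y-flip y_m = 96.167 − y_svg.

Shape 1 is a regular polygon drawn with `<polygon>`. Its stroke #ff0000 means score at S589, F2633. After flipping Y the toolpath is (36.051,16.184) → (35.324,29.124) → (44.988,37.761) → (57.766,35.590) → (64.035,24.247) → (59.076,12.272) → (46.622,8.684) → (36.051,16.184), returning to the start.

Shape 2 is a circle drawn with `<circle>`. Its stroke #ff0000 means score at S589, F2633. After flipping Y the toolpath is (60.573,43.575) → (58.613,48.306) → (53.882,50.266) → (49.151,48.306) → (47.191,43.575) → (49.151,38.844) → (53.882,36.884) → (58.613,38.844) → (60.573,43.575), returning to the start.

G21
G90
G00 X36.051 Y16.184
M4 S589
G01 X35.324 Y29.124 F2633
G01 X44.988 Y37.761
G01 X57.766 Y35.590
G01 X64.035 Y24.247
G01 X59.076 Y12.272
G01 X46.622 Y8.684
G01 X36.051 Y16.184
G00 X60.573 Y43.575
M4 S589
G01 X58.613 Y48.306 F2633
G01 X53.882 Y50.266
G01 X49.151 Y48.306
G01 X47.191 Y43.575
G01 X49.151 Y38.844
G01 X53.882 Y36.884
G01 X58.613 Y38.844
G01 X60.573 Y43.575
M5
G00 X0.000 Y0.000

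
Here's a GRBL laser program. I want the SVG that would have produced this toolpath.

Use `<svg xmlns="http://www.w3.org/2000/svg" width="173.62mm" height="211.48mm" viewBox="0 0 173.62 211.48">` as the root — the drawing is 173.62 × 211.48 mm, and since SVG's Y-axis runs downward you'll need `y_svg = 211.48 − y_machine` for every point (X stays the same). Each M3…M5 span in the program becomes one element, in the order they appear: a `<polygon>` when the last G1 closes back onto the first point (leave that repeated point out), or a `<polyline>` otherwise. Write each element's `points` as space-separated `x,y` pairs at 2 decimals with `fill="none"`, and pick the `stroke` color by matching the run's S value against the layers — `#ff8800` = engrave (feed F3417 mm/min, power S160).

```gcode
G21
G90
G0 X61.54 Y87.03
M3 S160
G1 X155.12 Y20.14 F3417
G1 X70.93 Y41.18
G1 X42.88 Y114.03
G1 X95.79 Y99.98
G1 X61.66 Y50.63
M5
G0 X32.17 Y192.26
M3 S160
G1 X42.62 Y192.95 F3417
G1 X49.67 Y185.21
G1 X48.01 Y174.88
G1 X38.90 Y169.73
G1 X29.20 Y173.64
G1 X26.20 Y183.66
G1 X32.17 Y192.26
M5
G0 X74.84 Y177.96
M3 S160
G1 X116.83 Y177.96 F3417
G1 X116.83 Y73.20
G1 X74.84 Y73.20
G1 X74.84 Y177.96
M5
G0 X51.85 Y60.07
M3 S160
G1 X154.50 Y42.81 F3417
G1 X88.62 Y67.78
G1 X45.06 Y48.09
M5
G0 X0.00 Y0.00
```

y_svg = 211.48 − y_m. Every run uses S160, so all elements get stroke `#ff8800` (engrave).

[1] open run; points: 61.54,124.45 155.12,191.34 70.93,170.30 42.88,97.45 95.79,111.50 61.66,160.85

[2] closed run; points: 32.17,19.22 42.62,18.53 49.67,26.27 48.01,36.60 38.90,41.75 29.20,37.84 26.20,27.82

[3] closed run; points: 74.84,33.52 116.83,33.52 116.83,138.28 74.84,138.28

[4] open run; points: 51.85,151.41 154.50,168.67 88.62,143.70 45.06,163.39

<svg xmlns="http://www.w3.org/2000/svg" width="173.62mm" height="211.48mm" viewBox="0 0 173.62 211.48">
  <polyline points="61.54,124.45 155.12,191.34 70.93,170.30 42.88,97.45 95.79,111.50 61.66,160.85" fill="none" stroke="#ff8800"/>
  <polygon points="32.17,19.22 42.62,18.53 49.67,26.27 48.01,36.60 38.90,41.75 29.20,37.84 26.20,27.82" fill="none" stroke="#ff8800"/>
  <polygon points="74.84,33.52 116.83,33.52 116.83,138.28 74.84,138.28" fill="none" stroke="#ff8800"/>
  <polyline points="51.85,151.41 154.50,168.67 88.62,143.70 45.06,163.39" fill="none" stroke="#ff8800"/>
</svg>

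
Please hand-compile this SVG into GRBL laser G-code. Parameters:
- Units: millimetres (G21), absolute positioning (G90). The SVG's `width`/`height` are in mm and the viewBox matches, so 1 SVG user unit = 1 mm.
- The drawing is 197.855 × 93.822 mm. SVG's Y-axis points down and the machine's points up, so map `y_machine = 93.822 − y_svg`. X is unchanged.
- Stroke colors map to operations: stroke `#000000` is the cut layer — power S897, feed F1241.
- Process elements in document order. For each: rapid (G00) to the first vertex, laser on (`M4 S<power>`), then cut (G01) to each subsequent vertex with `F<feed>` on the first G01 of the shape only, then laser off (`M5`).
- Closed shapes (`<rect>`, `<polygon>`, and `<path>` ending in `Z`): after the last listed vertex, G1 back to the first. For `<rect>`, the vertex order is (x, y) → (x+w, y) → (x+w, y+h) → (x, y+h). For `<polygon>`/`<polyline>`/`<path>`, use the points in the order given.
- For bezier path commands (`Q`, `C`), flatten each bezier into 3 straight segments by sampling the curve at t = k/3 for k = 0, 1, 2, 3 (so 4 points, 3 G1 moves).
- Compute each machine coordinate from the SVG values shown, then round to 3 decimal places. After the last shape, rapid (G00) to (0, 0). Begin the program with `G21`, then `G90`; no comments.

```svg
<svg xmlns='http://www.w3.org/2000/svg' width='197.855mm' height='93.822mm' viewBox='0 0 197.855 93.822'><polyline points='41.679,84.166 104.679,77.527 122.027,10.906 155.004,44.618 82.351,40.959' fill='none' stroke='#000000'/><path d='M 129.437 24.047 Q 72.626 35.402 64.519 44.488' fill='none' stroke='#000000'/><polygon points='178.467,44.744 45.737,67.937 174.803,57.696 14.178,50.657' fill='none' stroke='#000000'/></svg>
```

G21
G90
G00 X41.679 Y9.656
M4 S897
G01 X104.679 Y16.295 F1241
G01 X122.027 Y82.916
G01 X155.004 Y49.204
G01 X82.351 Y52.863
M5
G00 X129.437 Y69.775
M4 S897
G01 X96.975 Y62.457 F1241
G01 X75.335 Y55.643
G01 X64.519 Y49.334
M5
G00 X178.467 Y49.078
M4 S897
G01 X45.737 Y25.885 F1241
G01 X174.803 Y36.126
G01 X14.178 Y43.165
G01 X178.467 Y49.078
M5
G00 X0.000 Y0.000

Since the viewBox matches the mm dimensions, user units are millimetres directly. The only transform is the Y-flip y_m = 93.822 − y_svg.

Shape 1 is a open polyline drawn with `<polyline>`. Its stroke #000000 means cut at S897, F1241. After flipping Y the toolpath is (41.679,9.656) → (104.679,16.295) → (122.027,82.916) → (155.004,49.204) → (82.351,52.863).

Shape 2 is a quadratic bezier drawn with `<path>`. Its stroke #000000 means cut at S897, F1241. After flipping Y the toolpath is (129.437,69.775) → (96.975,62.457) → (75.335,55.643) → (64.519,49.334).

Shape 3 is a closed polygon drawn with `<polygon>`. Its stroke #000000 means cut at S897, F1241. After flipping Y the toolpath is (178.467,49.078) → (45.737,25.885) → (174.803,36.126) → (14.178,43.165) → (178.467,49.078), returning to the start.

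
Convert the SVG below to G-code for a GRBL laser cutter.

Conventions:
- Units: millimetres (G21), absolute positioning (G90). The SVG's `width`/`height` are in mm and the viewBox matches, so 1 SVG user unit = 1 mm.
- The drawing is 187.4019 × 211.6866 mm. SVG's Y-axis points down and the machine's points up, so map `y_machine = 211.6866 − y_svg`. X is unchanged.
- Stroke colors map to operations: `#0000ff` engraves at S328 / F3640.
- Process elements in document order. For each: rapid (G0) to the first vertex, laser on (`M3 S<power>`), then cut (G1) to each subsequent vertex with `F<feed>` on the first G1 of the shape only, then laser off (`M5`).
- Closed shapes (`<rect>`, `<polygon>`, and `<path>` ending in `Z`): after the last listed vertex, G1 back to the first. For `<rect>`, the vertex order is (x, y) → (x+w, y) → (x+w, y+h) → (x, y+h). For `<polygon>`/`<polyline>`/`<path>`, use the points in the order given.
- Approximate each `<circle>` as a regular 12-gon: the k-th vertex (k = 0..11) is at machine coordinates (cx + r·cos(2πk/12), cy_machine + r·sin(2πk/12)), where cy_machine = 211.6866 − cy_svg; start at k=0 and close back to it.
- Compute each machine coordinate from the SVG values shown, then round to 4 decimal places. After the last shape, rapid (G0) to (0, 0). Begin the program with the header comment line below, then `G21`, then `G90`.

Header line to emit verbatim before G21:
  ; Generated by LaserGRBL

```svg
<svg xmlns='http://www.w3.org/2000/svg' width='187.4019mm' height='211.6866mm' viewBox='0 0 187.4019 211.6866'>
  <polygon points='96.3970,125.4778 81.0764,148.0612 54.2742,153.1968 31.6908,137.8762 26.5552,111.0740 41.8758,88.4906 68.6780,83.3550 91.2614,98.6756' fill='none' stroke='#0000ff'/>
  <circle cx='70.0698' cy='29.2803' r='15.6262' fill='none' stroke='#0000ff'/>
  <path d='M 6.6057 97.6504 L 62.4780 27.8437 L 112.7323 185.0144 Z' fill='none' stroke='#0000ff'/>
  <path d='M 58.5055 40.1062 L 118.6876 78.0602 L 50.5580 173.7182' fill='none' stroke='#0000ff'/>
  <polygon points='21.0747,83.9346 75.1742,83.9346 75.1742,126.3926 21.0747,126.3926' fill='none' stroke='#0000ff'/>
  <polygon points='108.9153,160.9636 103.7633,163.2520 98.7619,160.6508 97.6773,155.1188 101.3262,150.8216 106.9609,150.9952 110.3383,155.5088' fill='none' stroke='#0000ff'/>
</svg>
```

; Generated by LaserGRBL
G21
G90
G0 X96.3970 Y86.2088
M3 S328
G1 X81.0764 Y63.6254 F3640
G1 X54.2742 Y58.4898
G1 X31.6908 Y73.8104
G1 X26.5552 Y100.6126
G1 X41.8758 Y123.1960
G1 X68.6780 Y128.3316
G1 X91.2614 Y113.0110
G1 X96.3970 Y86.2088
M5
G0 X85.6960 Y182.4063
M3 S328
G1 X83.6025 Y190.2194 F3640
G1 X77.8829 Y195.9390
G1 X70.0698 Y198.0325
G1 X62.2567 Y195.9390
G1 X56.5371 Y190.2194
G1 X54.4436 Y182.4063
G1 X56.5371 Y174.5932
G1 X62.2567 Y168.8736
G1 X70.0698 Y166.7801
G1 X77.8829 Y168.8736
G1 X83.6025 Y174.5932
G1 X85.6960 Y182.4063
M5
G0 X6.6057 Y114.0362
M3 S328
G1 X62.4780 Y183.8429 F3640
G1 X112.7323 Y26.6722
G1 X6.6057 Y114.0362
M5
G0 X58.5055 Y171.5804
M3 S328
G1 X118.6876 Y133.6264 F3640
G1 X50.5580 Y37.9684
M5
G0 X21.0747 Y127.7520
M3 S328
G1 X75.1742 Y127.7520 F3640
G1 X75.1742 Y85.2940
G1 X21.0747 Y85.2940
G1 X21.0747 Y127.7520
M5
G0 X108.9153 Y50.7230
M3 S328
G1 X103.7633 Y48.4346 F3640
G1 X98.7619 Y51.0358
G1 X97.6773 Y56.5678
G1 X101.3262 Y60.8650
G1 X106.9609 Y60.6914
G1 X110.3383 Y56.1778
G1 X108.9153 Y50.7230
M5
G0 X0.0000 Y0.0000

viewBox `0 0 187.4019 211.6866` with mm width/height → 1 unit = 1 mm. Flip: y_m = 211.6866 − y_svg.

**Shape 1** — `<polygon>` regular polygon, stroke `#0000ff` → engrave (S328, F3640). Machine vertices: (96.3970,86.2088) → (81.0764,63.6254) → (54.2742,58.4898) → (31.6908,73.8104) → (26.5552,100.6126) → (41.8758,123.1960) → (68.6780,128.3316) → (91.2614,113.0110) → (96.3970,86.2088). Closed: final G1 returns to the first vertex.

**Shape 2** — `<circle>` circle, stroke `#0000ff` → engrave (S328, F3640). Machine vertices: (85.6960,182.4063) → (83.6025,190.2194) → (77.8829,195.9390) → (70.0698,198.0325) → (62.2567,195.9390) → (56.5371,190.2194) → (54.4436,182.4063) → (56.5371,174.5932) → (62.2567,168.8736) → (70.0698,166.7801) → (77.8829,168.8736) → (83.6025,174.5932) → (85.6960,182.4063). Closed: final G1 returns to the first vertex.

**Shape 3** — `<path>` closed polygon, stroke `#0000ff` → engrave (S328, F3640). Machine vertices: (6.6057,114.0362) → (62.4780,183.8429) → (112.7323,26.6722) → (6.6057,114.0362). Closed: final G1 returns to the first vertex.

**Shape 4** — `<path>` open polyline, stroke `#0000ff` → engrave (S328, F3640). Machine vertices: (58.5055,171.5804) → (118.6876,133.6264) → (50.5580,37.9684). Open path.

**Shape 5** — `<polygon>` rectangle, stroke `#0000ff` → engrave (S328, F3640). Machine vertices: (21.0747,127.7520) → (75.1742,127.7520) → (75.1742,85.2940) → (21.0747,85.2940) → (21.0747,127.7520). Closed: final G1 returns to the first vertex.

**Shape 6** — `<polygon>` regular polygon, stroke `#0000ff` → engrave (S328, F3640). Machine vertices: (108.9153,50.7230) → (103.7633,48.4346) → (98.7619,51.0358) → (97.6773,56.5678) → (101.3262,60.8650) → (106.9609,60.6914) → (110.3383,56.1778) → (108.9153,50.7230). Closed: final G1 returns to the first vertex.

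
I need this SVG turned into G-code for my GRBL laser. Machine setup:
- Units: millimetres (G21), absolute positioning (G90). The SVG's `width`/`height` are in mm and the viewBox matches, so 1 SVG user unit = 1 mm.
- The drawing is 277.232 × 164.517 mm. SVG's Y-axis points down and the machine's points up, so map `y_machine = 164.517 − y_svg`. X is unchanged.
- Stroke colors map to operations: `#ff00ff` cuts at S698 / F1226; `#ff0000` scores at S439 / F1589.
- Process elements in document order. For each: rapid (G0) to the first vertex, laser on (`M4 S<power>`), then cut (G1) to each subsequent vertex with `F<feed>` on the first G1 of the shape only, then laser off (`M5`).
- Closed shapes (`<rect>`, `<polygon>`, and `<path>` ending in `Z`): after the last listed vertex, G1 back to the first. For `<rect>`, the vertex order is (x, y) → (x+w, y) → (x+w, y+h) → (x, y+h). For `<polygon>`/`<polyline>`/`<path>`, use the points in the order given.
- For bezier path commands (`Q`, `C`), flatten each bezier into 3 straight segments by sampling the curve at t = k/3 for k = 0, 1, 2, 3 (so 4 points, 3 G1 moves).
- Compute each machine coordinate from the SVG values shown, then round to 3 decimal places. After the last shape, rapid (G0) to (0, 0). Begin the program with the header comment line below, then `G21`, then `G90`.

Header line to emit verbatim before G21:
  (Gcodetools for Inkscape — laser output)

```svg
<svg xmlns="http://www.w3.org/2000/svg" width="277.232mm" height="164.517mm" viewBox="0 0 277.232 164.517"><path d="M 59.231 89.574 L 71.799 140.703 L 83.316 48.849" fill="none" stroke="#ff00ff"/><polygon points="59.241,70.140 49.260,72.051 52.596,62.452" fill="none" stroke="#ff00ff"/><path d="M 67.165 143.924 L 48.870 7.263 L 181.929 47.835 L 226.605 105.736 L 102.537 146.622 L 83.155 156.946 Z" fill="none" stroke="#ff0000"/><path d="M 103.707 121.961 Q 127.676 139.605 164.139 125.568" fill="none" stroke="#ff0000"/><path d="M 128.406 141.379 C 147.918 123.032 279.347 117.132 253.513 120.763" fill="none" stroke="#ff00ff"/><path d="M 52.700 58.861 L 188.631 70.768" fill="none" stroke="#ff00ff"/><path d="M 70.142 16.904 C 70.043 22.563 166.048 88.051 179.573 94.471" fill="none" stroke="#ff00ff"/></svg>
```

Since the viewBox matches the mm dimensions, user units are millimetres directly. The only transform is the Y-flip y_m = 164.517 − y_svg.

Shape 1 is a open polyline drawn with `<path>`. Its stroke #ff00ff means cut at S698, F1226. After flipping Y the toolpath is (59.231,74.943) → (71.799,23.814) → (83.316,115.668).

Shape 2 is a regular polygon drawn with `<polygon>`. Its stroke #ff00ff means cut at S698, F1226. After flipping Y the toolpath is (59.241,94.377) → (49.260,92.466) → (52.596,102.065) → (59.241,94.377), returning to the start.

Shape 3 is a closed polygon drawn with `<path>`. Its stroke #ff0000 means score at S439, F1589. After flipping Y the toolpath is (67.165,20.593) → (48.870,157.254) → (181.929,116.682) → (226.605,58.781) → (102.537,17.895) → (83.155,7.571) → (67.165,20.593), returning to the start.

Shape 4 is a quadratic bezier drawn with `<path>`. Its stroke #ff0000 means score at S439, F1589. After flipping Y the toolpath is (103.707,42.556) → (121.075,34.313) → (141.219,33.111) → (164.139,38.949).

Shape 5 is a cubic bezier drawn with `<path>`. Its stroke #ff00ff means cut at S698, F1226. After flipping Y the toolpath is (128.406,23.138) → (175.254,37.444) → (236.896,44.100) → (253.513,43.754).

Shape 6 is a line segment drawn with `<path>`. Its stroke #ff00ff means cut at S698, F1226. After flipping Y the toolpath is (52.700,105.656) → (188.631,93.749).

Shape 7 is a cubic bezier drawn with `<path>`. Its stroke #ff00ff means cut at S698, F1226. After flipping Y the toolpath is (70.142,147.613) → (95.463,126.415) → (145.169,91.752) → (179.573,70.046).

(Gcodetools for Inkscape — laser output)
G21
G90
G0 X59.231 Y74.943
M4 S698
G1 X71.799 Y23.814 F1226
G1 X83.316 Y115.668
M5
G0 X59.241 Y94.377
M4 S698
G1 X49.260 Y92.466 F1226
G1 X52.596 Y102.065
G1 X59.241 Y94.377
M5
G0 X67.165 Y20.593
M4 S439
G1 X48.870 Y157.254 F1589
G1 X181.929 Y116.682
G1 X226.605 Y58.781
G1 X102.537 Y17.895
G1 X83.155 Y7.571
G1 X67.165 Y20.593
M5
G0 X103.707 Y42.556
M4 S439
G1 X121.075 Y34.313 F1589
G1 X141.219 Y33.111
G1 X164.139 Y38.949
M5
G0 X128.406 Y23.138
M4 S698
G1 X175.254 Y37.444 F1226
G1 X236.896 Y44.100
G1 X253.513 Y43.754
M5
G0 X52.700 Y105.656
M4 S698
G1 X188.631 Y93.749 F1226
M5
G0 X70.142 Y147.613
M4 S698
G1 X95.463 Y126.415 F1226
G1 X145.169 Y91.752
G1 X179.573 Y70.046
M5
G0 X0.000 Y0.000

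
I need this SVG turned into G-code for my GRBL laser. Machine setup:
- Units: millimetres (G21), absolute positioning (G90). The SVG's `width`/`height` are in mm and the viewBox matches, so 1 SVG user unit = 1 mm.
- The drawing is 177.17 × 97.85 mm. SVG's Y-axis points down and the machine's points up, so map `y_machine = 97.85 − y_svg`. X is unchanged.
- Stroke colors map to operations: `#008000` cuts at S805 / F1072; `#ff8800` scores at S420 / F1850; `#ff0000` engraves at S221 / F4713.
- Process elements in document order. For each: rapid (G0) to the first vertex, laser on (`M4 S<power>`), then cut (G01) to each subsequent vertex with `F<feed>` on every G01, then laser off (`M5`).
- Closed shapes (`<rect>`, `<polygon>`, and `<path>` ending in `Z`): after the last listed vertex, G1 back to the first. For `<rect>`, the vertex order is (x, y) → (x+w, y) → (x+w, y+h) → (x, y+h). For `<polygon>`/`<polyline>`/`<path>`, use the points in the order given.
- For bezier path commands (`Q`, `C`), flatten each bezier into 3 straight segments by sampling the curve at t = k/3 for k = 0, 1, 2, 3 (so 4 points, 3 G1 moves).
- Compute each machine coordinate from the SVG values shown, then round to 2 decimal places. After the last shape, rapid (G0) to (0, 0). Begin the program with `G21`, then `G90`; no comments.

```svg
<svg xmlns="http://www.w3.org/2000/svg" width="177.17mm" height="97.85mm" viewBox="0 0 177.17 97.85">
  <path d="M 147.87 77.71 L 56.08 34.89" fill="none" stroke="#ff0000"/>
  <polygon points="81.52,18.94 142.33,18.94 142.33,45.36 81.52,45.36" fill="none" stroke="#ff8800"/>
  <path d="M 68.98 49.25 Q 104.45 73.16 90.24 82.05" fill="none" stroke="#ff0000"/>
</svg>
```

G21
G90
G0 X147.87 Y20.14
M4 S221
G01 X56.08 Y62.96 F4713
M5
G0 X81.52 Y78.91
M4 S420
G01 X142.33 Y78.91 F1850
G01 X142.33 Y52.49 F1850
G01 X81.52 Y52.49 F1850
G01 X81.52 Y78.91 F1850
M5
G0 X68.98 Y48.60
M4 S221
G01 X87.11 Y34.33 F4713
G01 X94.19 Y23.40 F4713
G01 X90.24 Y15.80 F4713
M5
G0 X0.00 Y0.00

viewBox `0 0 177.17 97.85` with mm width/height → 1 unit = 1 mm. Flip: y_m = 97.85 − y_svg.

**Shape 1** — `<path>` line segment, stroke `#ff0000` → engrave (S221, F4713). Machine vertices: (147.87,20.14) → (56.08,62.96). Open path.

**Shape 2** — `<polygon>` rectangle, stroke `#ff8800` → score (S420, F1850). Machine vertices: (81.52,78.91) → (142.33,78.91) → (142.33,52.49) → (81.52,52.49) → (81.52,78.91). Closed: final G1 returns to the first vertex.

**Shape 3** — `<path>` quadratic bezier, stroke `#ff0000` → engrave (S221, F4713). Control points (SVG): P0=(68.98,49.25), P1=(104.45,73.16), P2=(90.24,82.05); sampled at t=k/3. Machine vertices: (68.98,48.60) → (87.11,34.33) → (94.19,23.40) → (90.24,15.80). Open path.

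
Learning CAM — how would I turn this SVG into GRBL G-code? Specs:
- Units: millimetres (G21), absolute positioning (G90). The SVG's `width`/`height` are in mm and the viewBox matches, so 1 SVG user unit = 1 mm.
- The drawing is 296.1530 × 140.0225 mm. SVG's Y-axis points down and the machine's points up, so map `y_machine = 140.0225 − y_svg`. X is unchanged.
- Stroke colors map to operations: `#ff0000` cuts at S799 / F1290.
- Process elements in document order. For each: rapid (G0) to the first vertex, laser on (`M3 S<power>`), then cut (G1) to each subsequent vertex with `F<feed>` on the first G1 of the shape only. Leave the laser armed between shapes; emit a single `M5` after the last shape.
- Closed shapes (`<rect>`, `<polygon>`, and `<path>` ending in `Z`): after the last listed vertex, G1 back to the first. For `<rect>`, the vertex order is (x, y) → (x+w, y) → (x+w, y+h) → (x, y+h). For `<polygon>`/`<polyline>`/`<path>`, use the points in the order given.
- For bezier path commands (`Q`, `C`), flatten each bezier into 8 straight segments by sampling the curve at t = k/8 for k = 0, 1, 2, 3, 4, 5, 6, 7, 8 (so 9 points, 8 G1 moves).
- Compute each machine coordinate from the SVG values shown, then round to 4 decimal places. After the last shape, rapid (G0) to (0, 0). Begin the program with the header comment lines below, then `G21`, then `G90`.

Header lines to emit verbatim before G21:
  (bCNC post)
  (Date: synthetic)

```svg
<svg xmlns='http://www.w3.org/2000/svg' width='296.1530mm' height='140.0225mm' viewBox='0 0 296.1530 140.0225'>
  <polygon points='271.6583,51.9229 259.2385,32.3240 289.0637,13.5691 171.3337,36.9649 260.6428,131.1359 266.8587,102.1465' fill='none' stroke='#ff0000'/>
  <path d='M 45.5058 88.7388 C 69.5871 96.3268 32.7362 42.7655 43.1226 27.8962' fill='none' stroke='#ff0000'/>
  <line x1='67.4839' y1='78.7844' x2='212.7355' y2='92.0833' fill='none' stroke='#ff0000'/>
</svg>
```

Since the viewBox matches the mm dimensions, user units are millimetres directly. The only transform is the Y-flip y_m = 140.0225 − y_svg.

Shape 1 is a closed polygon drawn with `<polygon>`. Its stroke #ff0000 means cut at S799, F1290. After flipping Y the toolpath is (271.6583,88.0996) → (259.2385,107.6985) → (289.0637,126.4534) → (171.3337,103.0576) → (260.6428,8.8866) → (266.8587,37.8760) → (271.6583,88.0996), returning to the start.

Shape 2 is a cubic bezier drawn with `<path>`. Its stroke #ff0000 means cut at S799, F1290. After flipping Y the toolpath is (45.5058,51.2837) → (51.8914,51.1096) → (53.8321,55.4982) → (52.5957,63.2795) → (49.4498,73.2835) → (45.6619,84.3402) → (42.4996,95.2796) → (41.2307,104.9316) → (43.1226,112.1263).

Shape 3 is a line segment drawn with `<line>`. Its stroke #ff0000 means cut at S799, F1290. After flipping Y the toolpath is (67.4839,61.2381) → (212.7355,47.9392).

(bCNC post)
(Date: synthetic)
G21
G90
G0 X271.6583 Y88.0996
M3 S799
G1 X259.2385 Y107.6985 F1290
G1 X289.0637 Y126.4534
G1 X171.3337 Y103.0576
G1 X260.6428 Y8.8866
G1 X266.8587 Y37.8760
G1 X271.6583 Y88.0996
G0 X45.5058 Y51.2837
M3 S799
G1 X51.8914 Y51.1096 F1290
G1 X53.8321 Y55.4982
G1 X52.5957 Y63.2795
G1 X49.4498 Y73.2835
G1 X45.6619 Y84.3402
G1 X42.4996 Y95.2796
G1 X41.2307 Y104.9316
G1 X43.1226 Y112.1263
G0 X67.4839 Y61.2381
M3 S799
G1 X212.7355 Y47.9392 F1290
M5
G0 X0.0000 Y0.0000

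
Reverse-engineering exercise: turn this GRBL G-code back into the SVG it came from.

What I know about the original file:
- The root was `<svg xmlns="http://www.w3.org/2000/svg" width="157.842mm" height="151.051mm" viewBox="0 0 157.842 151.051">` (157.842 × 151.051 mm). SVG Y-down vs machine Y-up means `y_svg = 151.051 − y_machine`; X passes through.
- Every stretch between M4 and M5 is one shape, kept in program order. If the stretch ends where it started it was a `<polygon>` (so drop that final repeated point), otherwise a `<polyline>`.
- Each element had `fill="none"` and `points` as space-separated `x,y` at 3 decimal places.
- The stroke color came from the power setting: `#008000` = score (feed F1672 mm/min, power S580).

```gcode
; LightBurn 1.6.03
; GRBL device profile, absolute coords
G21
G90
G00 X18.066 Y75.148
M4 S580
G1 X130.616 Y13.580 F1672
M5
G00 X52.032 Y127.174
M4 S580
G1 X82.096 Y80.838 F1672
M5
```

<svg xmlns="http://www.w3.org/2000/svg" width="157.842mm" height="151.051mm" viewBox="0 0 157.842 151.051">
  <polyline points="18.066,75.903 130.616,137.471" fill="none" stroke="#008000"/>
  <polyline points="52.032,23.877 82.096,70.213" fill="none" stroke="#008000"/>
</svg>

y_svg = 151.051 − y_m. Every run uses S580, so all elements get stroke `#008000` (score).

[1] open run; points: 18.066,75.903 130.616,137.471

[2] open run; points: 52.032,23.877 82.096,70.213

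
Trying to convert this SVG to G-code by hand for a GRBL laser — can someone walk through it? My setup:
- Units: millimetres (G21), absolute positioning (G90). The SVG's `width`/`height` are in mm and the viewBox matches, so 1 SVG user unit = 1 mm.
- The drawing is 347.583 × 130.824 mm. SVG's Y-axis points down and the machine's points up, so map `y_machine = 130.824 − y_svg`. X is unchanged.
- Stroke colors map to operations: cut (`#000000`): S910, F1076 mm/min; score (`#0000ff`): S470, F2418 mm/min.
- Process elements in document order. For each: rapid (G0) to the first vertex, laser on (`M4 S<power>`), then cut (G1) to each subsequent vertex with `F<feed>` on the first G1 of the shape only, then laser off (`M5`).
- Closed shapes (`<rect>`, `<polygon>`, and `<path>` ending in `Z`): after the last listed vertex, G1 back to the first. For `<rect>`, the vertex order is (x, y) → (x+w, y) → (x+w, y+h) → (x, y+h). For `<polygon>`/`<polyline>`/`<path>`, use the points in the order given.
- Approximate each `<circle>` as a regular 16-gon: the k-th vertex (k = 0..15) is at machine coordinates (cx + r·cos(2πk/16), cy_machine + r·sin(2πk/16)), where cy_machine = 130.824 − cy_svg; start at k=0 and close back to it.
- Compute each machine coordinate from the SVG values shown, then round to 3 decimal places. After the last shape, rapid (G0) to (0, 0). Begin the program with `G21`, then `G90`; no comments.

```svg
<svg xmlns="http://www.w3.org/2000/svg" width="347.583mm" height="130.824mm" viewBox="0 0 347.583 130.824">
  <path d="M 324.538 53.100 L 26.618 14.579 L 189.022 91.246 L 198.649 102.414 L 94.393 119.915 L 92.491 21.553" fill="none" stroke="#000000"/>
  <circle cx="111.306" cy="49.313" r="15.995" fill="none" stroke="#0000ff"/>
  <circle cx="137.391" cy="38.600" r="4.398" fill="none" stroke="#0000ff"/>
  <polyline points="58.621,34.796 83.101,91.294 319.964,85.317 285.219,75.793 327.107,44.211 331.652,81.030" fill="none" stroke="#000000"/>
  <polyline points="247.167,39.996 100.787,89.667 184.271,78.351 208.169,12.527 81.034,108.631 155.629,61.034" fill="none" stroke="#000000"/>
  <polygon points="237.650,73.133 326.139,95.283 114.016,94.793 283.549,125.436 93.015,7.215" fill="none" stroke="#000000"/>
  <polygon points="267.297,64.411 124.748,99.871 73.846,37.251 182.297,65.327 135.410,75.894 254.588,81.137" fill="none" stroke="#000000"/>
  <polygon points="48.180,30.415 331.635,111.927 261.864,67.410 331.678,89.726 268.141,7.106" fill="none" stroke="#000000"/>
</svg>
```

viewBox `0 0 347.583 130.824` with mm width/height → 1 unit = 1 mm. Flip: y_m = 130.824 − y_svg.

**Shape 1** — `<path>` open polyline, stroke `#000000` → cut (S910, F1076). Machine vertices: (324.538,77.724) → (26.618,116.245) → (189.022,39.578) → (198.649,28.410) → (94.393,10.909) → (92.491,109.271). Open path.

**Shape 2** — `<circle>` circle, stroke `#0000ff` → score (S470, F2418). Machine vertices: (127.301,81.511) → (126.083,87.632) → (122.616,92.821) → (117.427,96.288) → (111.306,97.506) → (105.185,96.288) → (99.996,92.821) → (96.529,87.632) → (95.311,81.511) → (96.529,75.390) → (99.996,70.201) → (105.185,66.734) → (111.306,65.516) → (117.427,66.734) → (122.616,70.201) → (126.083,75.390) → (127.301,81.511). Closed: final G1 returns to the first vertex.

**Shape 3** — `<circle>` circle, stroke `#0000ff` → score (S470, F2418). Machine vertices: (141.789,92.224) → (141.454,93.907) → (140.501,95.334) → (139.074,96.287) → (137.391,96.622) → (135.708,96.287) → (134.281,95.334) → (133.328,93.907) → (132.993,92.224) → (133.328,90.541) → (134.281,89.114) → (135.708,88.161) → (137.391,87.826) → (139.074,88.161) → (140.501,89.114) → (141.454,90.541) → (141.789,92.224). Closed: final G1 returns to the first vertex.

**Shape 4** — `<polyline>` open polyline, stroke `#000000` → cut (S910, F1076). Machine vertices: (58.621,96.028) → (83.101,39.530) → (319.964,45.507) → (285.219,55.031) → (327.107,86.613) → (331.652,49.794). Open path.

**Shape 5** — `<polyline>` open polyline, stroke `#000000` → cut (S910, F1076). Machine vertices: (247.167,90.828) → (100.787,41.157) → (184.271,52.473) → (208.169,118.297) → (81.034,22.193) → (155.629,69.790). Open path.

**Shape 6** — `<polygon>` closed polygon, stroke `#000000` → cut (S910, F1076). Machine vertices: (237.650,57.691) → (326.139,35.541) → (114.016,36.031) → (283.549,5.388) → (93.015,123.609) → (237.650,57.691). Closed: final G1 returns to the first vertex.

**Shape 7** — `<polygon>` closed polygon, stroke `#000000` → cut (S910, F1076). Machine vertices: (267.297,66.413) → (124.748,30.953) → (73.846,93.573) → (182.297,65.497) → (135.410,54.930) → (254.588,49.687) → (267.297,66.413). Closed: final G1 returns to the first vertex.

**Shape 8** — `<polygon>` closed polygon, stroke `#000000` → cut (S910, F1076). Machine vertices: (48.180,100.409) → (331.635,18.897) → (261.864,63.414) → (331.678,41.098) → (268.141,123.718) → (48.180,100.409). Closed: final G1 returns to the first vertex.

G21
G90
G0 X324.538 Y77.724
M4 S910
G1 X26.618 Y116.245 F1076
G1 X189.022 Y39.578
G1 X198.649 Y28.410
G1 X94.393 Y10.909
G1 X92.491 Y109.271
M5
G0 X127.301 Y81.511
M4 S470
G1 X126.083 Y87.632 F2418
G1 X122.616 Y92.821
G1 X117.427 Y96.288
G1 X111.306 Y97.506
G1 X105.185 Y96.288
G1 X99.996 Y92.821
G1 X96.529 Y87.632
G1 X95.311 Y81.511
G1 X96.529 Y75.390
G1 X99.996 Y70.201
G1 X105.185 Y66.734
G1 X111.306 Y65.516
G1 X117.427 Y66.734
G1 X122.616 Y70.201
G1 X126.083 Y75.390
G1 X127.301 Y81.511
M5
G0 X141.789 Y92.224
M4 S470
G1 X141.454 Y93.907 F2418
G1 X140.501 Y95.334
G1 X139.074 Y96.287
G1 X137.391 Y96.622
G1 X135.708 Y96.287
G1 X134.281 Y95.334
G1 X133.328 Y93.907
G1 X132.993 Y92.224
G1 X133.328 Y90.541
G1 X134.281 Y89.114
G1 X135.708 Y88.161
G1 X137.391 Y87.826
G1 X139.074 Y88.161
G1 X140.501 Y89.114
G1 X141.454 Y90.541
G1 X141.789 Y92.224
M5
G0 X58.621 Y96.028
M4 S910
G1 X83.101 Y39.530 F1076
G1 X319.964 Y45.507
G1 X285.219 Y55.031
G1 X327.107 Y86.613
G1 X331.652 Y49.794
M5
G0 X247.167 Y90.828
M4 S910
G1 X100.787 Y41.157 F1076
G1 X184.271 Y52.473
G1 X208.169 Y118.297
G1 X81.034 Y22.193
G1 X155.629 Y69.790
M5
G0 X237.650 Y57.691
M4 S910
G1 X326.139 Y35.541 F1076
G1 X114.016 Y36.031
G1 X283.549 Y5.388
G1 X93.015 Y123.609
G1 X237.650 Y57.691
M5
G0 X267.297 Y66.413
M4 S910
G1 X124.748 Y30.953 F1076
G1 X73.846 Y93.573
G1 X182.297 Y65.497
G1 X135.410 Y54.930
G1 X254.588 Y49.687
G1 X267.297 Y66.413
M5
G0 X48.180 Y100.409
M4 S910
G1 X331.635 Y18.897 F1076
G1 X261.864 Y63.414
G1 X331.678 Y41.098
G1 X268.141 Y123.718
G1 X48.180 Y100.409
M5
G0 X0.000 Y0.000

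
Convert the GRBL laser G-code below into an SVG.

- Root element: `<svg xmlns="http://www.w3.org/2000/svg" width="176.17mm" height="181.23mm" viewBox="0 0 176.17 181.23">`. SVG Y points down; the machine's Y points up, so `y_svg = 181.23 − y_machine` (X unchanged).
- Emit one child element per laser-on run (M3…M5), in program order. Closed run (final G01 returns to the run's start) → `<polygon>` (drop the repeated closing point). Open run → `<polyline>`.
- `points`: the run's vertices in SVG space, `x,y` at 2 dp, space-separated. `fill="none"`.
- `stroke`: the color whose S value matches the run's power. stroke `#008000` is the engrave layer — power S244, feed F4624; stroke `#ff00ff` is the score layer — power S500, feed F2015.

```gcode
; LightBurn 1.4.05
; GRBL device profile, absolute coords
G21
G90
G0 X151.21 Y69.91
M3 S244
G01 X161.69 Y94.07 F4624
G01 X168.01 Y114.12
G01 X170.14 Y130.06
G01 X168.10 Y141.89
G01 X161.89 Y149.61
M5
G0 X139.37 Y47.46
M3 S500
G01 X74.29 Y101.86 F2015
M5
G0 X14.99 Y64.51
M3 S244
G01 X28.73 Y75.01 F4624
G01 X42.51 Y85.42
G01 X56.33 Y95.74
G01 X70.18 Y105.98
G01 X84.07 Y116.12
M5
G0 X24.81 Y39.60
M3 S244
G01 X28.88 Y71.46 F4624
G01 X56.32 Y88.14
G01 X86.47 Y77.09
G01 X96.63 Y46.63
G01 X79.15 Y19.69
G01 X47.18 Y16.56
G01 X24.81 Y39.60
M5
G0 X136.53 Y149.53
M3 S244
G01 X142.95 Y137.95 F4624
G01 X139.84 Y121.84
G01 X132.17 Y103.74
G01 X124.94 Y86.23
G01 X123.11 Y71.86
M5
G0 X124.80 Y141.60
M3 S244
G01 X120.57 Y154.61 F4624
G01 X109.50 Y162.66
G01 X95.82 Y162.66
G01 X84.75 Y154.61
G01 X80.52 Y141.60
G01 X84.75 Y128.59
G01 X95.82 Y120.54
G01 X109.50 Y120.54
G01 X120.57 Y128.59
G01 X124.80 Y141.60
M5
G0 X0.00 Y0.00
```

<svg xmlns="http://www.w3.org/2000/svg" width="176.17mm" height="181.23mm" viewBox="0 0 176.17 181.23">
  <polyline points="151.21,111.32 161.69,87.16 168.01,67.11 170.14,51.17 168.10,39.34 161.89,31.62" fill="none" stroke="#008000"/>
  <polyline points="139.37,133.77 74.29,79.37" fill="none" stroke="#ff00ff"/>
  <polyline points="14.99,116.72 28.73,106.22 42.51,95.81 56.33,85.49 70.18,75.25 84.07,65.11" fill="none" stroke="#008000"/>
  <polygon points="24.81,141.63 28.88,109.77 56.32,93.09 86.47,104.14 96.63,134.60 79.15,161.54 47.18,164.67" fill="none" stroke="#008000"/>
  <polyline points="136.53,31.70 142.95,43.28 139.84,59.39 132.17,77.49 124.94,95.00 123.11,109.37" fill="none" stroke="#008000"/>
  <polygon points="124.80,39.63 120.57,26.62 109.50,18.57 95.82,18.57 84.75,26.62 80.52,39.63 84.75,52.64 95.82,60.69 109.50,60.69 120.57,52.64" fill="none" stroke="#008000"/>
</svg>

y_svg = 181.23 − y_m.

[1] S244→`#008000` (engrave); open run; points: 151.21,111.32 161.69,87.16 168.01,67.11 170.14,51.17 168.10,39.34 161.89,31.62

[2] S500→`#ff00ff` (score); open run; points: 139.37,133.77 74.29,79.37

[3] S244→`#008000` (engrave); open run; points: 14.99,116.72 28.73,106.22 42.51,95.81 56.33,85.49 70.18,75.25 84.07,65.11

[4] S244→`#008000` (engrave); closed run; points: 24.81,141.63 28.88,109.77 56.32,93.09 86.47,104.14 96.63,134.60 79.15,161.54 47.18,164.67

[5] S244→`#008000` (engrave); open run; points: 136.53,31.70 142.95,43.28 139.84,59.39 132.17,77.49 124.94,95.00 123.11,109.37

[6] S244→`#008000` (engrave); closed run; points: 124.80,39.63 120.57,26.62 109.50,18.57 95.82,18.57 84.75,26.62 80.52,39.63 84.75,52.64 95.82,60.69 109.50,60.69 120.57,52.64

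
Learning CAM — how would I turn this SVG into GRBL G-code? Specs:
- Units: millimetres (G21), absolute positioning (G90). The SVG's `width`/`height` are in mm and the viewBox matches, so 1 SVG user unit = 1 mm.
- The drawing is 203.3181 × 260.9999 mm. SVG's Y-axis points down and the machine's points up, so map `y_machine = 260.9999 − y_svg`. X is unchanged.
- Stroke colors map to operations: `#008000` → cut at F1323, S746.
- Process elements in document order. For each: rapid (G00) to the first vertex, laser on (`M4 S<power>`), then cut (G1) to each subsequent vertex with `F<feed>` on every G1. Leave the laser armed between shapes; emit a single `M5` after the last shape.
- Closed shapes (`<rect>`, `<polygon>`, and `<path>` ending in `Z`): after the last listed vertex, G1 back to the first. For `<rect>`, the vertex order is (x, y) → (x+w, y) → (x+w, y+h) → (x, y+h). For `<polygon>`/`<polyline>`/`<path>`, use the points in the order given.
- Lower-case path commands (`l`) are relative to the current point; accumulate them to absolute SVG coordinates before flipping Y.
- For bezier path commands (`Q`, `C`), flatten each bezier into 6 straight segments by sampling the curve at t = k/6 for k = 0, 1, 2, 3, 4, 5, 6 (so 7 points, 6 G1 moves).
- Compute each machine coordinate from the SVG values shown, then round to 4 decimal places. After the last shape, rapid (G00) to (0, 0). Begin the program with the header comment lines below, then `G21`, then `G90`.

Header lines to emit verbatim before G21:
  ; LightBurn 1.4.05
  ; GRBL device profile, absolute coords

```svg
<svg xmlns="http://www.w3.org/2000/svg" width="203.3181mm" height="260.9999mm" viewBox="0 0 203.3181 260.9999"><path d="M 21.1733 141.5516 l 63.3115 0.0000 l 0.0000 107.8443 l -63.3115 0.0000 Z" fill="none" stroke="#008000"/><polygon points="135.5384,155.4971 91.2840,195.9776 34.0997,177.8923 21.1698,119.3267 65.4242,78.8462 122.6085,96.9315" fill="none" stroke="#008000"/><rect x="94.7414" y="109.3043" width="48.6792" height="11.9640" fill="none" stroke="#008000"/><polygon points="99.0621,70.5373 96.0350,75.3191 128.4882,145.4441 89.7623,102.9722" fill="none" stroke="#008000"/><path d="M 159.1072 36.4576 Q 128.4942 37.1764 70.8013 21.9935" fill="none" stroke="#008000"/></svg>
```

viewBox `0 0 203.3181 260.9999` with mm width/height → 1 unit = 1 mm. Flip: y_m = 260.9999 − y_svg.

**Shape 1** — `<path>` rectangle, stroke `#008000` → cut (S746, F1323). Machine vertices: (21.1733,119.4483) → (84.4848,119.4483) → (84.4848,11.6040) → (21.1733,11.6040) → (21.1733,119.4483). Closed: final G1 returns to the first vertex.

**Shape 2** — `<polygon>` regular polygon, stroke `#008000` → cut (S746, F1323). Machine vertices: (135.5384,105.5028) → (91.2840,65.0223) → (34.0997,83.1076) → (21.1698,141.6732) → (65.4242,182.1537) → (122.6085,164.0684) → (135.5384,105.5028). Closed: final G1 returns to the first vertex.

**Shape 3** — `<rect>` rectangle, stroke `#008000` → cut (S746, F1323). Machine vertices: (94.7414,151.6956) → (143.4206,151.6956) → (143.4206,139.7316) → (94.7414,139.7316) → (94.7414,151.6956). Closed: final G1 returns to the first vertex.

**Shape 4** — `<polygon>` closed polygon, stroke `#008000` → cut (S746, F1323). Machine vertices: (99.0621,190.4626) → (96.0350,185.6808) → (128.4882,115.5558) → (89.7623,158.0277) → (99.0621,190.4626). Closed: final G1 returns to the first vertex.

**Shape 5** — `<path>` quadratic bezier, stroke `#008000` → cut (S746, F1323). Control points (SVG): P0=(159.1072,36.4576), P1=(128.4942,37.1764), P2=(70.8013,21.9935); sampled at t=k/6. Machine vertices: (159.1072,224.5423) → (148.1506,224.7444) → (135.6897,225.8300) → (121.7242,227.7989) → (106.2544,230.6513) → (89.2800,234.3871) → (70.8013,239.0064). Open path.

; LightBurn 1.4.05
; GRBL device profile, absolute coords
G21
G90
G00 X21.1733 Y119.4483
M4 S746
G1 X84.4848 Y119.4483 F1323
G1 X84.4848 Y11.6040 F1323
G1 X21.1733 Y11.6040 F1323
G1 X21.1733 Y119.4483 F1323
G00 X135.5384 Y105.5028
M4 S746
G1 X91.2840 Y65.0223 F1323
G1 X34.0997 Y83.1076 F1323
G1 X21.1698 Y141.6732 F1323
G1 X65.4242 Y182.1537 F1323
G1 X122.6085 Y164.0684 F1323
G1 X135.5384 Y105.5028 F1323
G00 X94.7414 Y151.6956
M4 S746
G1 X143.4206 Y151.6956 F1323
G1 X143.4206 Y139.7316 F1323
G1 X94.7414 Y139.7316 F1323
G1 X94.7414 Y151.6956 F1323
G00 X99.0621 Y190.4626
M4 S746
G1 X96.0350 Y185.6808 F1323
G1 X128.4882 Y115.5558 F1323
G1 X89.7623 Y158.0277 F1323
G1 X99.0621 Y190.4626 F1323
G00 X159.1072 Y224.5423
M4 S746
G1 X148.1506 Y224.7444 F1323
G1 X135.6897 Y225.8300 F1323
G1 X121.7242 Y227.7989 F1323
G1 X106.2544 Y230.6513 F1323
G1 X89.2800 Y234.3871 F1323
G1 X70.8013 Y239.0064 F1323
M5
G00 X0.0000 Y0.0000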